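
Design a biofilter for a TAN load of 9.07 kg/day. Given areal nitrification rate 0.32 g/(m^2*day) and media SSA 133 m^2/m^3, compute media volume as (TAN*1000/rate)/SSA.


A = 9.07*1000 / 0.32 = 28343.75 m^2
V = 28343.75 / 133 = 213.111

213.111 m^3


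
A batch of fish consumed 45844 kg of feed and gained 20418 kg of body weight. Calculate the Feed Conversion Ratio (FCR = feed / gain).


FCR = feed consumed / weight gained
FCR = 45844 kg / 20418 kg = 2.24527

2.24527


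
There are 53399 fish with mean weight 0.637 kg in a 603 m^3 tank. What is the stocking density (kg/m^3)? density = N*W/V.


Total biomass = 53399 fish * 0.637 kg = 34015.163 kg
Density = total biomass / volume = 34015.163 / 603 = 56.4099 kg/m^3

56.4099 kg/m^3


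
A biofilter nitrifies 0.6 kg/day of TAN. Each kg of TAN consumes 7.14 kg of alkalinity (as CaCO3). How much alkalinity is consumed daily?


Alkalinity factor: 7.14 kg CaCO3 consumed per kg TAN nitrified
alk = 0.6 kg TAN * 7.14 = 4.284 kg CaCO3/day

4.284 kg CaCO3/day


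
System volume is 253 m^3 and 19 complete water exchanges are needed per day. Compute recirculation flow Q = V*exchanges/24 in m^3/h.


Daily recirculation volume = 253 m^3 * 19 = 4807 m^3/day
Flow rate Q = daily volume / 24 h = 4807 / 24 = 200.292 m^3/h

200.292 m^3/h


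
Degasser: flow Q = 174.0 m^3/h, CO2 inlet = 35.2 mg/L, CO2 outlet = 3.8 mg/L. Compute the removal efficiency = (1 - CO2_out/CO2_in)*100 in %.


CO2_out / CO2_in = 3.8 / 35.2 = 0.10795455
Fraction remaining = 0.10795455
efficiency = (1 - 0.10795455) * 100 = 89.2045 %

89.2045 %


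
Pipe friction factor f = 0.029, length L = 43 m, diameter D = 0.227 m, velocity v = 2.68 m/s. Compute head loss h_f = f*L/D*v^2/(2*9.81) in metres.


v^2 = 2.68^2 = 7.1824 m^2/s^2
L/D = 43/0.227 = 189.42731
h_f = f*(L/D)*v^2/(2g) = 0.029 * 189.42731 * 7.1824 / 19.62 = 2.011 m

2.011 m


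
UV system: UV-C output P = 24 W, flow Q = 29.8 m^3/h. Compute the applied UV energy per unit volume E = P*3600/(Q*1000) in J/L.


Energy delivered per hour = 24 W * 3600 s = 86400 J/h
Volume treated per hour = 29.8 m^3/h * 1000 = 29800 L/h
dose = 86400 / 29800 = 2.89933 J/L

2.89933 J/L


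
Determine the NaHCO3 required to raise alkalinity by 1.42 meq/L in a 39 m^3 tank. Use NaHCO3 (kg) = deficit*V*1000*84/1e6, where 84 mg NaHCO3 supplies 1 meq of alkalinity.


Tank volume in L = 39 m^3 * 1000 = 39000 L
Total meq required = 1.42 meq/L * 39000 L = 55380 meq
NaHCO3 mass = 55380 meq * 84 mg/meq / 1e6 = 4.65192 kg

4.65192 kg


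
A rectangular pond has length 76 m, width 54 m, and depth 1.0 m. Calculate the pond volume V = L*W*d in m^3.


Base area = L * W = 76 * 54 = 4104 m^2
Volume = area * depth = 4104 * 1.0 = 4104 m^3

4104 m^3


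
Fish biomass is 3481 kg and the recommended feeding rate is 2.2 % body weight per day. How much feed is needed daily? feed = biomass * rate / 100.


Feeding rate fraction = 2.2% / 100 = 0.022
Daily feed = 3481 kg * 0.022 = 76.582 kg/day

76.582 kg/day


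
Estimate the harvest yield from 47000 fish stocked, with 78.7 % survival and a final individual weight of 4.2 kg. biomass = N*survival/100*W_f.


Survivors = 47000 * 78.7/100 = 36989 fish
Harvest biomass = survivors * W_f = 36989 * 4.2 = 155353.8 kg

155353.8 kg


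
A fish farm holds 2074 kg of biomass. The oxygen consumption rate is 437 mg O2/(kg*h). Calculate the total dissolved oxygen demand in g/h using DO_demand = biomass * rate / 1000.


Total O2 consumption (mg/h) = 2074 kg * 437 mg/(kg*h) = 906338 mg/h
Convert to g/h: 906338 / 1000 = 906.338 g/h

906.338 g/h


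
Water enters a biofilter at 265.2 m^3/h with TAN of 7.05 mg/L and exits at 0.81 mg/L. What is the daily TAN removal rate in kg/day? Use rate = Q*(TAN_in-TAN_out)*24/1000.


Concentration drop: TAN_in - TAN_out = 7.05 - 0.81 = 6.24 mg/L
Hourly TAN removed = Q * dTAN = 265.2 m^3/h * 6.24 mg/L = 1654.848 g/h  (m^3/h * mg/L = g/h)
Daily TAN removed = 1654.848 * 24 = 39716.352 g/day
Convert to kg/day: 39716.352 / 1000 = 39.716352 kg/day

39.716352 kg/day


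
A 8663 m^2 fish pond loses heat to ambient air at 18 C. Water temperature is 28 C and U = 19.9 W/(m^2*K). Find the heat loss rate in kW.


Temperature difference dT = 28 - 18 = 10 K
Heat loss (W) = U * A * dT = 19.9 * 8663 * 10 = 1723937 W
Convert to kW: 1723937 / 1000 = 1723.937 kW

1723.937 kW


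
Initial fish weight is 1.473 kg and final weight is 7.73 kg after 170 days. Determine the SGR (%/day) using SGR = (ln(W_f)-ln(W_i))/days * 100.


ln(W_f) = ln(7.73) = 2.0451089
ln(W_i) = ln(1.473) = 0.38730114
ln(W_f) - ln(W_i) = 2.0451089 - 0.38730114 = 1.6578078
SGR = 1.6578078 / 170 * 100 = 0.975181 %/day

0.975181 %/day


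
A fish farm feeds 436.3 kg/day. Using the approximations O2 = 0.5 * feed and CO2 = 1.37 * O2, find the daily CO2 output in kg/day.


O2 = 436.3 * 0.5 = 218.15
CO2 = 218.15 * 1.37 = 298.8655

298.8655 kg/day


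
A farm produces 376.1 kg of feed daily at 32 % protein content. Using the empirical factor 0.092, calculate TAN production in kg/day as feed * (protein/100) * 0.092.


Protein in feed = 376.1 * 32/100 = 120.352 kg/day
TAN = protein * 0.092 = 120.352 * 0.092 = 11.072384 kg/day

11.072384 kg/day


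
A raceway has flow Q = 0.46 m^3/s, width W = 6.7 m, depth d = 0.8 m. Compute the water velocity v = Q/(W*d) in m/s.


Cross-sectional area = W * d = 6.7 * 0.8 = 5.36 m^2
Velocity = Q / A = 0.46 / 5.36 = 0.0858209 m/s

0.0858209 m/s


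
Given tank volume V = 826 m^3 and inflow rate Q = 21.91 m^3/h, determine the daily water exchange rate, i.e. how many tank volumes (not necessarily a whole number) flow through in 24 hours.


Daily flow volume = 21.91 m^3/h * 24 h = 525.84 m^3/day
Exchanges = daily flow / tank volume = 525.84 / 826 = 0.63661 exchanges/day

0.63661 exchanges/day


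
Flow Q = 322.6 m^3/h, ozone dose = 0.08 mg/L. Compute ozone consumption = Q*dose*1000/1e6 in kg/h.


O3 demand (mg/h) = Q * dose * 1000 = 322.6 * 0.08 * 1000 = 25808 mg/h
Convert mg to kg: 25808 / 1e6 = 0.025808 kg/h

0.025808 kg/h


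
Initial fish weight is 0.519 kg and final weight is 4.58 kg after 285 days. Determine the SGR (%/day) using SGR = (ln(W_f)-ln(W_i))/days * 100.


ln(W_f) = ln(4.58) = 1.521699
ln(W_i) = ln(0.519) = -0.6558514
ln(W_f) - ln(W_i) = 1.521699 - -0.6558514 = 2.1775504
SGR = 2.1775504 / 285 * 100 = 0.764053 %/day

0.764053 %/day


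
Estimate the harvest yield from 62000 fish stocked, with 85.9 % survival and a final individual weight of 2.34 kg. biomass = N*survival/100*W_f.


Survivors = 62000 * 85.9/100 = 53258 fish
Harvest biomass = survivors * W_f = 53258 * 2.34 = 124623.72 kg

124623.72 kg


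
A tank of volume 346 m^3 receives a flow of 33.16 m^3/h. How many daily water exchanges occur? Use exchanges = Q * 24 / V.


Daily flow volume = 33.16 m^3/h * 24 h = 795.84 m^3/day
Exchanges = daily flow / tank volume = 795.84 / 346 = 2.30012 exchanges/day

2.30012 exchanges/day


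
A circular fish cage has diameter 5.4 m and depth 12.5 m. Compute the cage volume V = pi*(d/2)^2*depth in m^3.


r = d/2 = 5.4/2 = 2.7 m
Base area = pi*r^2 = pi*2.7^2 = 22.90221 m^2
Volume = 22.90221 * 12.5 = 286.278 m^3

286.278 m^3


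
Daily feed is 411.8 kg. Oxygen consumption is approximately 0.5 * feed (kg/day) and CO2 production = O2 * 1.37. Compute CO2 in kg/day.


O2 = 411.8 * 0.5 = 205.9
CO2 = 205.9 * 1.37 = 282.083

282.083 kg/day


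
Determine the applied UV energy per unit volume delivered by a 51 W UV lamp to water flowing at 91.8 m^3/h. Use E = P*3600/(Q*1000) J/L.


Energy delivered per hour = 51 W * 3600 s = 183600 J/h
Volume treated per hour = 91.8 m^3/h * 1000 = 91800 L/h
dose = 183600 / 91800 = 2 J/L

2 J/L


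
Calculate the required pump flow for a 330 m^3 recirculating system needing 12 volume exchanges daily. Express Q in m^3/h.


Daily recirculation volume = 330 m^3 * 12 = 3960 m^3/day
Flow rate Q = daily volume / 24 h = 3960 / 24 = 165 m^3/h

165 m^3/h


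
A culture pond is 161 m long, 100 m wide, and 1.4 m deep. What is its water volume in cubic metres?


Base area = L * W = 161 * 100 = 16100 m^2
Volume = area * depth = 16100 * 1.4 = 22540 m^3

22540 m^3


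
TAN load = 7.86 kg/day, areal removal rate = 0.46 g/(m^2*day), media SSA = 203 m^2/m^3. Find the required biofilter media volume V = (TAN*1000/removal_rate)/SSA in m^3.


A = 7.86*1000 / 0.46 = 17086.957 m^2
V = 17086.957 / 203 = 84.1722

84.1722 m^3


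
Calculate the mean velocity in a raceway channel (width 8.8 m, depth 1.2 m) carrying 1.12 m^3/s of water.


Cross-sectional area = W * d = 8.8 * 1.2 = 10.56 m^2
Velocity = Q / A = 1.12 / 10.56 = 0.106061 m/s

0.106061 m/s


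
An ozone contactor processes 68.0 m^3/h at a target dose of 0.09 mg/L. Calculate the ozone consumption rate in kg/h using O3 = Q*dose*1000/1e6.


O3 demand (mg/h) = Q * dose * 1000 = 68.0 * 0.09 * 1000 = 6120 mg/h
Convert mg to kg: 6120 / 1e6 = 0.00612 kg/h

0.00612 kg/h


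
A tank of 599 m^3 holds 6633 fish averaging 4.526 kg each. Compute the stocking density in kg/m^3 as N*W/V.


Total biomass = 6633 fish * 4.526 kg = 30020.958 kg
Density = total biomass / volume = 30020.958 / 599 = 50.1185 kg/m^3

50.1185 kg/m^3


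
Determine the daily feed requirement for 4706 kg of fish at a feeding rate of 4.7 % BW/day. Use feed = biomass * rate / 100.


Feeding rate fraction = 4.7% / 100 = 0.047
Daily feed = 4706 kg * 0.047 = 221.182 kg/day

221.182 kg/day


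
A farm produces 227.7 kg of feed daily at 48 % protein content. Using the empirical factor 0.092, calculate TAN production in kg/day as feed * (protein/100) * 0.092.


Protein in feed = 227.7 * 48/100 = 109.296 kg/day
TAN = protein * 0.092 = 109.296 * 0.092 = 10.055232 kg/day

10.055232 kg/day


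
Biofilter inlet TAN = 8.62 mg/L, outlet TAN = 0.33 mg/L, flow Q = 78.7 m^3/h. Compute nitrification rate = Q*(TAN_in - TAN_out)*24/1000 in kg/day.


Concentration drop: TAN_in - TAN_out = 8.62 - 0.33 = 8.29 mg/L
Hourly TAN removed = Q * dTAN = 78.7 m^3/h * 8.29 mg/L = 652.423 g/h  (m^3/h * mg/L = g/h)
Daily TAN removed = 652.423 * 24 = 15658.152 g/day
Convert to kg/day: 15658.152 / 1000 = 15.658152 kg/day

15.658152 kg/day


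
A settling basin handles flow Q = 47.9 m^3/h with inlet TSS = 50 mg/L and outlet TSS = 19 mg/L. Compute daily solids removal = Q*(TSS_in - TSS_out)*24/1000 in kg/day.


Concentration drop: TSS_in - TSS_out = 50 - 19 = 31 mg/L
Hourly solids removed = Q * dTSS = 47.9 m^3/h * 31 mg/L = 1484.9 g/h  (m^3/h * mg/L = g/h)
Daily solids removed = 1484.9 * 24 = 35637.6 g/day
Convert g to kg: 35637.6 / 1000 = 35.6376 kg/day

35.6376 kg/day


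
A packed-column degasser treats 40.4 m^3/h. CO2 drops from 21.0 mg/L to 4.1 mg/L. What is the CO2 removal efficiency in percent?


CO2_out / CO2_in = 4.1 / 21.0 = 0.1952381
Fraction remaining = 0.1952381
efficiency = (1 - 0.1952381) * 100 = 80.4762 %

80.4762 %


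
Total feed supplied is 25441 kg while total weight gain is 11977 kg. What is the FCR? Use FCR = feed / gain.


FCR = feed consumed / weight gained
FCR = 25441 kg / 11977 kg = 2.12415

2.12415


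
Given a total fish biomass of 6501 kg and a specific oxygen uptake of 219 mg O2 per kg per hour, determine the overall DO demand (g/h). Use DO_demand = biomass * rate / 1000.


Total O2 consumption (mg/h) = 6501 kg * 219 mg/(kg*h) = 1423719 mg/h
Convert to g/h: 1423719 / 1000 = 1423.719 g/h

1423.719 g/h


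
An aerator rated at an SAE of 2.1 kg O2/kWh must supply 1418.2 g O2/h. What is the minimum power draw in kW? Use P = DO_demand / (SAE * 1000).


SAE in g O2/kWh = 2.1 * 1000 = 2100 g/kWh
P = DO_demand / SAE_g = 1418.2 / 2100 = 0.675333 kW

0.675333 kW


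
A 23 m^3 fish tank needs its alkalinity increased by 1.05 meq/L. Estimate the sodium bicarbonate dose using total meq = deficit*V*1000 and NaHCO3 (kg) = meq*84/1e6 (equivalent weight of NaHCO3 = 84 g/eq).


Tank volume in L = 23 m^3 * 1000 = 23000 L
Total meq required = 1.05 meq/L * 23000 L = 24150 meq
NaHCO3 mass = 24150 meq * 84 mg/meq / 1e6 = 2.0286 kg

2.0286 kg


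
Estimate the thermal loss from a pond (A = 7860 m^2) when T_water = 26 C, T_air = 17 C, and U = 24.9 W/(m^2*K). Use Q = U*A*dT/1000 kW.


Temperature difference dT = 26 - 17 = 9 K
Heat loss (W) = U * A * dT = 24.9 * 7860 * 9 = 1761426 W
Convert to kW: 1761426 / 1000 = 1761.426 kW

1761.426 kW


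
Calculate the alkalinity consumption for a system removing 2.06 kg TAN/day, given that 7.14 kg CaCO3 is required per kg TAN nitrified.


Alkalinity factor: 7.14 kg CaCO3 consumed per kg TAN nitrified
alk = 2.06 kg TAN * 7.14 = 14.7084 kg CaCO3/day

14.7084 kg CaCO3/day


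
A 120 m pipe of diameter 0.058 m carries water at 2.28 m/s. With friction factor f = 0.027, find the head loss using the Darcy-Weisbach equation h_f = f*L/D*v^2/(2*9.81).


v^2 = 2.28^2 = 5.1984 m^2/s^2
L/D = 120/0.058 = 2068.9655
h_f = f*(L/D)*v^2/(2g) = 0.027 * 2068.9655 * 5.1984 / 19.62 = 14.8009 m

14.8009 m


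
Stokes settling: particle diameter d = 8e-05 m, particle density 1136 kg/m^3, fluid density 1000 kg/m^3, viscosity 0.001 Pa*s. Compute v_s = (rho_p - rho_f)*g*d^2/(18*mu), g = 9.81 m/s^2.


Density difference: rho_p - rho_f = 1136 - 1000 = 136 kg/m^3
d^2 = (8e-05)^2 = 6.4e-09 m^2
Numerator = (rho_p - rho_f) * g * d^2 = 136 * 9.81 * 6.4e-09 = 8.538624e-06
Denominator = 18 * mu = 18 * 0.001 = 0.018
v_s = 8.538624e-06 / 0.018 = 4.74368e-04 m/s
Check: Re = rho_f * v_s * d / mu = 1000 * 4.74368e-04 * 8e-05 / 0.001 = 0.0379 < 1, so Stokes' law applies.

4.74368e-04 m/s


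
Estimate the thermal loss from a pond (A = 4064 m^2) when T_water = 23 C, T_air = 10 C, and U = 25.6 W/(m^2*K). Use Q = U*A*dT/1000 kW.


Temperature difference dT = 23 - 10 = 13 K
Heat loss (W) = U * A * dT = 25.6 * 4064 * 13 = 1352499.2 W
Convert to kW: 1352499.2 / 1000 = 1352.4992 kW

1352.4992 kW


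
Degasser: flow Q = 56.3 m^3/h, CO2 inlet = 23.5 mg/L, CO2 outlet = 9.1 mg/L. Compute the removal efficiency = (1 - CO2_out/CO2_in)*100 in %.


CO2_out / CO2_in = 9.1 / 23.5 = 0.38723404
Fraction remaining = 0.38723404
efficiency = (1 - 0.38723404) * 100 = 61.2766 %

61.2766 %


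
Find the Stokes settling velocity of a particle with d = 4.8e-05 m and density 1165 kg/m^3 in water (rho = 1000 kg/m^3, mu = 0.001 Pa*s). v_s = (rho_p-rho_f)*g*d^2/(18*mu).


Density difference: rho_p - rho_f = 1165 - 1000 = 165 kg/m^3
d^2 = (4.8e-05)^2 = 2.304e-09 m^2
Numerator = (rho_p - rho_f) * g * d^2 = 165 * 9.81 * 2.304e-09 = 3.7293696e-06
Denominator = 18 * mu = 18 * 0.001 = 0.018
v_s = 3.7293696e-06 / 0.018 = 2.07187e-04 m/s
Check: Re = rho_f * v_s * d / mu = 1000 * 2.07187e-04 * 4.8e-05 / 0.001 = 0.00994 < 1, so Stokes' law applies.

2.07187e-04 m/s


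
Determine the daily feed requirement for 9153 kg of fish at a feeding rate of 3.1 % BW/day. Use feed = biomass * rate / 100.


Feeding rate fraction = 3.1% / 100 = 0.031
Daily feed = 9153 kg * 0.031 = 283.743 kg/day

283.743 kg/day


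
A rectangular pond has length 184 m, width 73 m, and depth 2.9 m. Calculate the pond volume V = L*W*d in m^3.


Base area = L * W = 184 * 73 = 13432 m^2
Volume = area * depth = 13432 * 2.9 = 38952.8 m^3

38952.8 m^3


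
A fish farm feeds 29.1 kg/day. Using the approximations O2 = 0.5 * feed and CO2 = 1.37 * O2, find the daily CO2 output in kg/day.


O2 = 29.1 * 0.5 = 14.55
CO2 = 14.55 * 1.37 = 19.9335

19.9335 kg/day


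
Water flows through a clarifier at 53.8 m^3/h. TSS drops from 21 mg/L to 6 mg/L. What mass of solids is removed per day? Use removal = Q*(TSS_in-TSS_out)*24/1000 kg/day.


Concentration drop: TSS_in - TSS_out = 21 - 6 = 15 mg/L
Hourly solids removed = Q * dTSS = 53.8 m^3/h * 15 mg/L = 807 g/h  (m^3/h * mg/L = g/h)
Daily solids removed = 807 * 24 = 19368 g/day
Convert g to kg: 19368 / 1000 = 19.368 kg/day

19.368 kg/day


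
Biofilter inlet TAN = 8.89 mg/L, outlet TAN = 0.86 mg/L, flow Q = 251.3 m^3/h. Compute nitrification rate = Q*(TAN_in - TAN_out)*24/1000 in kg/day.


Concentration drop: TAN_in - TAN_out = 8.89 - 0.86 = 8.03 mg/L
Hourly TAN removed = Q * dTAN = 251.3 m^3/h * 8.03 mg/L = 2017.939 g/h  (m^3/h * mg/L = g/h)
Daily TAN removed = 2017.939 * 24 = 48430.536 g/day
Convert to kg/day: 48430.536 / 1000 = 48.430536 kg/day

48.430536 kg/day


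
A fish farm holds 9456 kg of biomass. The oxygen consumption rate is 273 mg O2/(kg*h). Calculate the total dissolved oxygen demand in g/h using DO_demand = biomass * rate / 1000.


Total O2 consumption (mg/h) = 9456 kg * 273 mg/(kg*h) = 2581488 mg/h
Convert to g/h: 2581488 / 1000 = 2581.488 g/h

2581.488 g/h


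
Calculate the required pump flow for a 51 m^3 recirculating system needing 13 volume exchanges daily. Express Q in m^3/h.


Daily recirculation volume = 51 m^3 * 13 = 663 m^3/day
Flow rate Q = daily volume / 24 h = 663 / 24 = 27.625 m^3/h

27.625 m^3/h


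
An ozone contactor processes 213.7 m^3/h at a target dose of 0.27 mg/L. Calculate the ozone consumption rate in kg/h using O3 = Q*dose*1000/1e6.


O3 demand (mg/h) = Q * dose * 1000 = 213.7 * 0.27 * 1000 = 57699 mg/h
Convert mg to kg: 57699 / 1e6 = 0.057699 kg/h

0.057699 kg/h


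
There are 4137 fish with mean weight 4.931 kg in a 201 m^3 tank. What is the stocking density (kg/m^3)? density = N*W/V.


Total biomass = 4137 fish * 4.931 kg = 20399.547 kg
Density = total biomass / volume = 20399.547 / 201 = 101.49 kg/m^3

101.49 kg/m^3


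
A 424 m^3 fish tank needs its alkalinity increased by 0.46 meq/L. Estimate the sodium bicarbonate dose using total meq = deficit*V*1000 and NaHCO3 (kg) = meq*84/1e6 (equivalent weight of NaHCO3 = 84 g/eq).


Tank volume in L = 424 m^3 * 1000 = 424000 L
Total meq required = 0.46 meq/L * 424000 L = 195040 meq
NaHCO3 mass = 195040 meq * 84 mg/meq / 1e6 = 16.3834 kg

16.3834 kg


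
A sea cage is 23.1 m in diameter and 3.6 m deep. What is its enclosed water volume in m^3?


r = d/2 = 23.1/2 = 11.55 m
Base area = pi*r^2 = pi*11.55^2 = 419.09631 m^2
Volume = 419.09631 * 3.6 = 1508.75 m^3

1508.75 m^3


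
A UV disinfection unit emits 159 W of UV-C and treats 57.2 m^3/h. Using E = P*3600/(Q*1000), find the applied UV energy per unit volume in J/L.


Energy delivered per hour = 159 W * 3600 s = 572400 J/h
Volume treated per hour = 57.2 m^3/h * 1000 = 57200 L/h
dose = 572400 / 57200 = 10.007 J/L

10.007 J/L


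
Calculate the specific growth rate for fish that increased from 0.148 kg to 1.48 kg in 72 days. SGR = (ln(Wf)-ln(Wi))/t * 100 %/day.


ln(W_f) = ln(1.48) = 0.39204209
ln(W_i) = ln(0.148) = -1.910543
ln(W_f) - ln(W_i) = 0.39204209 - -1.910543 = 2.3025851
SGR = 2.3025851 / 72 * 100 = 3.19803 %/day

3.19803 %/day


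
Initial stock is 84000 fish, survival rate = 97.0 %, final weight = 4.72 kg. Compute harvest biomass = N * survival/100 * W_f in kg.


Survivors = 84000 * 97.0/100 = 81480 fish
Harvest biomass = survivors * W_f = 81480 * 4.72 = 384585.6 kg

384585.6 kg


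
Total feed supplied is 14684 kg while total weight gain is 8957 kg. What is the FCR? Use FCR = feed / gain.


FCR = feed consumed / weight gained
FCR = 14684 kg / 8957 kg = 1.63939

1.63939


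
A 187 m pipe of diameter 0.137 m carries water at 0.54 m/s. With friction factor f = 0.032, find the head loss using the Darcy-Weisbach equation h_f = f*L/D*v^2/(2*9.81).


v^2 = 0.54^2 = 0.2916 m^2/s^2
L/D = 187/0.137 = 1364.9635
h_f = f*(L/D)*v^2/(2g) = 0.032 * 1364.9635 * 0.2916 / 19.62 = 0.649172 m

0.649172 m


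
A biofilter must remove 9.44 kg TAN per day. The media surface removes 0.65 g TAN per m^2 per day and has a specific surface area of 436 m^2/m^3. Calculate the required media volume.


A = 9.44*1000 / 0.65 = 14523.077 m^2
V = 14523.077 / 436 = 33.3098

33.3098 m^3


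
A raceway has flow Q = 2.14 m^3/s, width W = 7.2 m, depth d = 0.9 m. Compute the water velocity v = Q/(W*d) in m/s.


Cross-sectional area = W * d = 7.2 * 0.9 = 6.48 m^2
Velocity = Q / A = 2.14 / 6.48 = 0.330247 m/s

0.330247 m/s


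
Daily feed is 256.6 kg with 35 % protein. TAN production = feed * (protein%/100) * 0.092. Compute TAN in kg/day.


Protein in feed = 256.6 * 35/100 = 89.81 kg/day
TAN = protein * 0.092 = 89.81 * 0.092 = 8.26252 kg/day

8.26252 kg/day


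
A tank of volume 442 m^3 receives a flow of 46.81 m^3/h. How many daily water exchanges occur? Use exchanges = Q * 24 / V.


Daily flow volume = 46.81 m^3/h * 24 h = 1123.44 m^3/day
Exchanges = daily flow / tank volume = 1123.44 / 442 = 2.54172 exchanges/day

2.54172 exchanges/day


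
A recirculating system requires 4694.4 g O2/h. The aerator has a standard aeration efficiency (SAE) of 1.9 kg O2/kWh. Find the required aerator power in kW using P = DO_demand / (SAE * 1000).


SAE in g O2/kWh = 1.9 * 1000 = 1900 g/kWh
P = DO_demand / SAE_g = 4694.4 / 1900 = 2.47074 kW

2.47074 kW


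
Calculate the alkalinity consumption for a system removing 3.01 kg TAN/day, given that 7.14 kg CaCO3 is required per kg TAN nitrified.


Alkalinity factor: 7.14 kg CaCO3 consumed per kg TAN nitrified
alk = 3.01 kg TAN * 7.14 = 21.4914 kg CaCO3/day

21.4914 kg CaCO3/day


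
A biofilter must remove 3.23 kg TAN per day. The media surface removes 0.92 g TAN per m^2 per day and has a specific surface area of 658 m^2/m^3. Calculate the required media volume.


A = 3.23*1000 / 0.92 = 3510.8696 m^2
V = 3510.8696 / 658 = 5.33567

5.33567 m^3


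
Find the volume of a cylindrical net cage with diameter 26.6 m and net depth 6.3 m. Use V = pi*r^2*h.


r = d/2 = 26.6/2 = 13.3 m
Base area = pi*r^2 = pi*13.3^2 = 555.71632 m^2
Volume = 555.71632 * 6.3 = 3501.01 m^3

3501.01 m^3


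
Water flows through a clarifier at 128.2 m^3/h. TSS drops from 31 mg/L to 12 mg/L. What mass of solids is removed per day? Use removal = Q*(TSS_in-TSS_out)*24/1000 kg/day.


Concentration drop: TSS_in - TSS_out = 31 - 12 = 19 mg/L
Hourly solids removed = Q * dTSS = 128.2 m^3/h * 19 mg/L = 2435.8 g/h  (m^3/h * mg/L = g/h)
Daily solids removed = 2435.8 * 24 = 58459.2 g/day
Convert g to kg: 58459.2 / 1000 = 58.4592 kg/day

58.4592 kg/day


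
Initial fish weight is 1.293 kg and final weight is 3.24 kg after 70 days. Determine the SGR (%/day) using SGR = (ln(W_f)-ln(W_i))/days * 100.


ln(W_f) = ln(3.24) = 1.1755733
ln(W_i) = ln(1.293) = 0.2569651
ln(W_f) - ln(W_i) = 1.1755733 - 0.2569651 = 0.9186082
SGR = 0.9186082 / 70 * 100 = 1.3123 %/day

1.3123 %/day


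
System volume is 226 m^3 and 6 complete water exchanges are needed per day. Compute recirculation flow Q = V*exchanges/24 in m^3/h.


Daily recirculation volume = 226 m^3 * 6 = 1356 m^3/day
Flow rate Q = daily volume / 24 h = 1356 / 24 = 56.5 m^3/h

56.5 m^3/h


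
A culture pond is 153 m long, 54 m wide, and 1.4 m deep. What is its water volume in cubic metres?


Base area = L * W = 153 * 54 = 8262 m^2
Volume = area * depth = 8262 * 1.4 = 11566.8 m^3

11566.8 m^3


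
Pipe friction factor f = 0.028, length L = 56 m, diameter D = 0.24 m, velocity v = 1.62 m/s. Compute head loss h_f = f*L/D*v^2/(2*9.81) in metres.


v^2 = 1.62^2 = 2.6244 m^2/s^2
L/D = 56/0.24 = 233.33333
h_f = f*(L/D)*v^2/(2g) = 0.028 * 233.33333 * 2.6244 / 19.62 = 0.873908 m

0.873908 m


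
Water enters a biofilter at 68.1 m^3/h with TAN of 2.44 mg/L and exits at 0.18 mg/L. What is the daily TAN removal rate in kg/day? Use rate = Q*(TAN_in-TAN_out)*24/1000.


Concentration drop: TAN_in - TAN_out = 2.44 - 0.18 = 2.26 mg/L
Hourly TAN removed = Q * dTAN = 68.1 m^3/h * 2.26 mg/L = 153.906 g/h  (m^3/h * mg/L = g/h)
Daily TAN removed = 153.906 * 24 = 3693.744 g/day
Convert to kg/day: 3693.744 / 1000 = 3.693744 kg/day

3.693744 kg/day


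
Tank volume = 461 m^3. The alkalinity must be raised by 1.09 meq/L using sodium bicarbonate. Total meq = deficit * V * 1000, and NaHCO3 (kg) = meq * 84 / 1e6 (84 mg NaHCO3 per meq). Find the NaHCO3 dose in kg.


Tank volume in L = 461 m^3 * 1000 = 461000 L
Total meq required = 1.09 meq/L * 461000 L = 502490 meq
NaHCO3 mass = 502490 meq * 84 mg/meq / 1e6 = 42.2092 kg

42.2092 kg


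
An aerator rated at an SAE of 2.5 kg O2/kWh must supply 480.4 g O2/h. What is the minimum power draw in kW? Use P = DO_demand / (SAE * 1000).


SAE in g O2/kWh = 2.5 * 1000 = 2500 g/kWh
P = DO_demand / SAE_g = 480.4 / 2500 = 0.19216 kW

0.19216 kW


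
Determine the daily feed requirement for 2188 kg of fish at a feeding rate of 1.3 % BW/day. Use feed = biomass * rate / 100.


Feeding rate fraction = 1.3% / 100 = 0.013
Daily feed = 2188 kg * 0.013 = 28.444 kg/day

28.444 kg/day


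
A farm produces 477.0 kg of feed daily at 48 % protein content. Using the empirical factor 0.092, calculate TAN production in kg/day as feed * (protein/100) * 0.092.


Protein in feed = 477.0 * 48/100 = 228.96 kg/day
TAN = protein * 0.092 = 228.96 * 0.092 = 21.06432 kg/day

21.06432 kg/day


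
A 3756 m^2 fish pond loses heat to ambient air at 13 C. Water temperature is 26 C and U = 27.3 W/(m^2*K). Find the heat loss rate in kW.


Temperature difference dT = 26 - 13 = 13 K
Heat loss (W) = U * A * dT = 27.3 * 3756 * 13 = 1333004.4 W
Convert to kW: 1333004.4 / 1000 = 1333.0044 kW

1333.0044 kW


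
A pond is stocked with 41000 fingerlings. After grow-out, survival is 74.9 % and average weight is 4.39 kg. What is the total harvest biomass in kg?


Survivors = 41000 * 74.9/100 = 30709 fish
Harvest biomass = survivors * W_f = 30709 * 4.39 = 134812.51 kg

134812.51 kg


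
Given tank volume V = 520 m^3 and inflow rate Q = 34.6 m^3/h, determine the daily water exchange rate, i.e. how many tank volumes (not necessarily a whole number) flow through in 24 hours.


Daily flow volume = 34.6 m^3/h * 24 h = 830.4 m^3/day
Exchanges = daily flow / tank volume = 830.4 / 520 = 1.59692 exchanges/day

1.59692 exchanges/day


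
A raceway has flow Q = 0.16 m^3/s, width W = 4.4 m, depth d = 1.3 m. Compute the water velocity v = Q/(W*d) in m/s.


Cross-sectional area = W * d = 4.4 * 1.3 = 5.72 m^2
Velocity = Q / A = 0.16 / 5.72 = 0.027972 m/s

0.027972 m/s


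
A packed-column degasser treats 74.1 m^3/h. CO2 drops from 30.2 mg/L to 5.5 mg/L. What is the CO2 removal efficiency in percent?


CO2_out / CO2_in = 5.5 / 30.2 = 0.18211921
Fraction remaining = 0.18211921
efficiency = (1 - 0.18211921) * 100 = 81.7881 %

81.7881 %


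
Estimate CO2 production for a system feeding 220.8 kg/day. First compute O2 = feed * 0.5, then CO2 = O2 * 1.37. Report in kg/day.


O2 = 220.8 * 0.5 = 110.4
CO2 = 110.4 * 1.37 = 151.248

151.248 kg/day


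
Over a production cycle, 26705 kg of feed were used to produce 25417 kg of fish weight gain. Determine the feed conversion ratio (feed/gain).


FCR = feed consumed / weight gained
FCR = 26705 kg / 25417 kg = 1.05067

1.05067


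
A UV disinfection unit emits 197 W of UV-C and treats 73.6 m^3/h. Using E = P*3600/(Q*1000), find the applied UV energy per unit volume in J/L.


Energy delivered per hour = 197 W * 3600 s = 709200 J/h
Volume treated per hour = 73.6 m^3/h * 1000 = 73600 L/h
dose = 709200 / 73600 = 9.63587 J/L

9.63587 J/L


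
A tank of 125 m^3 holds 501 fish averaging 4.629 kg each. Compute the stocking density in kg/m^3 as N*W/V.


Total biomass = 501 fish * 4.629 kg = 2319.129 kg
Density = total biomass / volume = 2319.129 / 125 = 18.553 kg/m^3

18.553 kg/m^3


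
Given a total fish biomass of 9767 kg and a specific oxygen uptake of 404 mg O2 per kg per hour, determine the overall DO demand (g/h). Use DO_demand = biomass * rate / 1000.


Total O2 consumption (mg/h) = 9767 kg * 404 mg/(kg*h) = 3945868 mg/h
Convert to g/h: 3945868 / 1000 = 3945.868 g/h

3945.868 g/h


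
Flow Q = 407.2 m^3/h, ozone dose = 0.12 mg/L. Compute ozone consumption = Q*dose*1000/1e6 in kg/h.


O3 demand (mg/h) = Q * dose * 1000 = 407.2 * 0.12 * 1000 = 48864 mg/h
Convert mg to kg: 48864 / 1e6 = 0.048864 kg/h

0.048864 kg/h


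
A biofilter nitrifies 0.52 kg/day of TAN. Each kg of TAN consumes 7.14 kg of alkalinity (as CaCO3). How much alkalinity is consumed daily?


Alkalinity factor: 7.14 kg CaCO3 consumed per kg TAN nitrified
alk = 0.52 kg TAN * 7.14 = 3.7128 kg CaCO3/day

3.7128 kg CaCO3/day


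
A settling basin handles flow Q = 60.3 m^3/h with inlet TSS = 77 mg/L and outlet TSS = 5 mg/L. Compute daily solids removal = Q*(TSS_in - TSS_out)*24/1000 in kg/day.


Concentration drop: TSS_in - TSS_out = 77 - 5 = 72 mg/L
Hourly solids removed = Q * dTSS = 60.3 m^3/h * 72 mg/L = 4341.6 g/h  (m^3/h * mg/L = g/h)
Daily solids removed = 4341.6 * 24 = 104198.4 g/day
Convert g to kg: 104198.4 / 1000 = 104.1984 kg/day

104.1984 kg/day


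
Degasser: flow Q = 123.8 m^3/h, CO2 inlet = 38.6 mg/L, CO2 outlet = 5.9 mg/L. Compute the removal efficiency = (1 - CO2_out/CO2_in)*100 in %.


CO2_out / CO2_in = 5.9 / 38.6 = 0.15284974
Fraction remaining = 0.15284974
efficiency = (1 - 0.15284974) * 100 = 84.715 %

84.715 %


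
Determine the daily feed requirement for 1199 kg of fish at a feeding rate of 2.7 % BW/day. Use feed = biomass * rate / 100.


Feeding rate fraction = 2.7% / 100 = 0.027
Daily feed = 1199 kg * 0.027 = 32.373 kg/day

32.373 kg/day


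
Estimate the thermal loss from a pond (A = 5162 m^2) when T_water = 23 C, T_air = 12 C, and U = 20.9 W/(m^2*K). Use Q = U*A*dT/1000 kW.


Temperature difference dT = 23 - 12 = 11 K
Heat loss (W) = U * A * dT = 20.9 * 5162 * 11 = 1186743.8 W
Convert to kW: 1186743.8 / 1000 = 1186.7438 kW

1186.7438 kW


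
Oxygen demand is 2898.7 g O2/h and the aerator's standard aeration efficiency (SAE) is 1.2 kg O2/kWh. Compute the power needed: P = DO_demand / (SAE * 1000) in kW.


SAE in g O2/kWh = 1.2 * 1000 = 1200 g/kWh
P = DO_demand / SAE_g = 2898.7 / 1200 = 2.41558 kW

2.41558 kW


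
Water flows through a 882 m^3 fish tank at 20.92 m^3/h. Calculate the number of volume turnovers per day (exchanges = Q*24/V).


Daily flow volume = 20.92 m^3/h * 24 h = 502.08 m^3/day
Exchanges = daily flow / tank volume = 502.08 / 882 = 0.569252 exchanges/day

0.569252 exchanges/day


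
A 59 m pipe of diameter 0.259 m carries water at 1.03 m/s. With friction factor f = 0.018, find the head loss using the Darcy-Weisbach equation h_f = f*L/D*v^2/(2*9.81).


v^2 = 1.03^2 = 1.0609 m^2/s^2
L/D = 59/0.259 = 227.79923
h_f = f*(L/D)*v^2/(2g) = 0.018 * 227.79923 * 1.0609 / 19.62 = 0.221718 m

0.221718 m


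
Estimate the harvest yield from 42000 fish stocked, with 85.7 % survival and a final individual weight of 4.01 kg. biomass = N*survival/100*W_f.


Survivors = 42000 * 85.7/100 = 35994 fish
Harvest biomass = survivors * W_f = 35994 * 4.01 = 144335.94 kg

144335.94 kg


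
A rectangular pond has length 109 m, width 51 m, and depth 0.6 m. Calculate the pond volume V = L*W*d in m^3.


Base area = L * W = 109 * 51 = 5559 m^2
Volume = area * depth = 5559 * 0.6 = 3335.4 m^3

3335.4 m^3


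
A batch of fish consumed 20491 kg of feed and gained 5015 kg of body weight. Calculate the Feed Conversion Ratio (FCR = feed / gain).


FCR = feed consumed / weight gained
FCR = 20491 kg / 5015 kg = 4.08594

4.08594


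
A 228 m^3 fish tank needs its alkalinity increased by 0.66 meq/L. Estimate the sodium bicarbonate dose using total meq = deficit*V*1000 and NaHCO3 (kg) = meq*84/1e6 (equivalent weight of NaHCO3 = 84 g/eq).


Tank volume in L = 228 m^3 * 1000 = 228000 L
Total meq required = 0.66 meq/L * 228000 L = 150480 meq
NaHCO3 mass = 150480 meq * 84 mg/meq / 1e6 = 12.6403 kg

12.6403 kg


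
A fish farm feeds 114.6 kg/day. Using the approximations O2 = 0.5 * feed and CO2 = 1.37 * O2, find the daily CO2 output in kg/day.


O2 = 114.6 * 0.5 = 57.3
CO2 = 57.3 * 1.37 = 78.501

78.501 kg/day


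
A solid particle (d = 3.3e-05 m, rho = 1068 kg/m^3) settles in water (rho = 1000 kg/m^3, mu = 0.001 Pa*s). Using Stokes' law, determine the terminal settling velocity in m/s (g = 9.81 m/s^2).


Density difference: rho_p - rho_f = 1068 - 1000 = 68 kg/m^3
d^2 = (3.3e-05)^2 = 1.089e-09 m^2
Numerator = (rho_p - rho_f) * g * d^2 = 68 * 9.81 * 1.089e-09 = 7.2645012e-07
Denominator = 18 * mu = 18 * 0.001 = 0.018
v_s = 7.2645012e-07 / 0.018 = 4.03583e-05 m/s
Check: Re = rho_f * v_s * d / mu = 1000 * 4.03583e-05 * 3.3e-05 / 0.001 = 0.00133 < 1, so Stokes' law applies.

4.03583e-05 m/s


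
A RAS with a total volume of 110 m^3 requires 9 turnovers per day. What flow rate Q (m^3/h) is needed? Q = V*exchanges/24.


Daily recirculation volume = 110 m^3 * 9 = 990 m^3/day
Flow rate Q = daily volume / 24 h = 990 / 24 = 41.25 m^3/h

41.25 m^3/h


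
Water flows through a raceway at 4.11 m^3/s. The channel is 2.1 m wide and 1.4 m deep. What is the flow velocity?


Cross-sectional area = W * d = 2.1 * 1.4 = 2.94 m^2
Velocity = Q / A = 4.11 / 2.94 = 1.39796 m/s

1.39796 m/s


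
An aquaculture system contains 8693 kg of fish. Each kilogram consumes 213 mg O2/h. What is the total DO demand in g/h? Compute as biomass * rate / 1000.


Total O2 consumption (mg/h) = 8693 kg * 213 mg/(kg*h) = 1851609 mg/h
Convert to g/h: 1851609 / 1000 = 1851.609 g/h

1851.609 g/h


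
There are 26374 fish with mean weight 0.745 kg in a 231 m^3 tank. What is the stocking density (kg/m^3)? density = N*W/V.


Total biomass = 26374 fish * 0.745 kg = 19648.63 kg
Density = total biomass / volume = 19648.63 / 231 = 85.059 kg/m^3

85.059 kg/m^3


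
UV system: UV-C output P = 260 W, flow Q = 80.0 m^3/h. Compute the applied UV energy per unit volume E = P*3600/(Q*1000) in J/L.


Energy delivered per hour = 260 W * 3600 s = 936000 J/h
Volume treated per hour = 80.0 m^3/h * 1000 = 80000 L/h
dose = 936000 / 80000 = 11.7 J/L

11.7 J/L


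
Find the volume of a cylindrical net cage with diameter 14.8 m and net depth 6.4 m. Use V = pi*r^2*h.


r = d/2 = 14.8/2 = 7.4 m
Base area = pi*r^2 = pi*7.4^2 = 172.03361 m^2
Volume = 172.03361 * 6.4 = 1101.02 m^3

1101.02 m^3


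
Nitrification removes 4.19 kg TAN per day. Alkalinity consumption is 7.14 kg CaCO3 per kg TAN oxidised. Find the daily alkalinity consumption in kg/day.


Alkalinity factor: 7.14 kg CaCO3 consumed per kg TAN nitrified
alk = 4.19 kg TAN * 7.14 = 29.9166 kg CaCO3/day

29.9166 kg CaCO3/day


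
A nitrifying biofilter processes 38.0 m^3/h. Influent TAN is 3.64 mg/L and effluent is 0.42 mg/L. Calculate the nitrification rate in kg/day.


Concentration drop: TAN_in - TAN_out = 3.64 - 0.42 = 3.22 mg/L
Hourly TAN removed = Q * dTAN = 38.0 m^3/h * 3.22 mg/L = 122.36 g/h  (m^3/h * mg/L = g/h)
Daily TAN removed = 122.36 * 24 = 2936.64 g/day
Convert to kg/day: 2936.64 / 1000 = 2.93664 kg/day

2.93664 kg/day


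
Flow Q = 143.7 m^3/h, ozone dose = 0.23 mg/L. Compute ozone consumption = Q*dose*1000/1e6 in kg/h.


O3 demand (mg/h) = Q * dose * 1000 = 143.7 * 0.23 * 1000 = 33051 mg/h
Convert mg to kg: 33051 / 1e6 = 0.033051 kg/h

0.033051 kg/h


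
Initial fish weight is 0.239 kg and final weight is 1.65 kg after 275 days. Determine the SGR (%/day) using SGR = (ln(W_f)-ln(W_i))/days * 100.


ln(W_f) = ln(1.65) = 0.50077529
ln(W_i) = ln(0.239) = -1.4312917
ln(W_f) - ln(W_i) = 0.50077529 - -1.4312917 = 1.932067
SGR = 1.932067 / 275 * 100 = 0.70257 %/day

0.70257 %/day


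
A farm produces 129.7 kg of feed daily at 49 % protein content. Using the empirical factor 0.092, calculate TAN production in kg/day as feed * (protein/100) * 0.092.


Protein in feed = 129.7 * 49/100 = 63.553 kg/day
TAN = protein * 0.092 = 63.553 * 0.092 = 5.846876 kg/day

5.846876 kg/day


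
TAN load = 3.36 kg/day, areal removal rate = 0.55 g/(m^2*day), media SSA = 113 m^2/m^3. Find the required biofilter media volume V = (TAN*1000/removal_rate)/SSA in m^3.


A = 3.36*1000 / 0.55 = 6109.0909 m^2
V = 6109.0909 / 113 = 54.0628

54.0628 m^3


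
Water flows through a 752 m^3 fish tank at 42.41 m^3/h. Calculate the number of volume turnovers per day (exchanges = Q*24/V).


Daily flow volume = 42.41 m^3/h * 24 h = 1017.84 m^3/day
Exchanges = daily flow / tank volume = 1017.84 / 752 = 1.35351 exchanges/day

1.35351 exchanges/day


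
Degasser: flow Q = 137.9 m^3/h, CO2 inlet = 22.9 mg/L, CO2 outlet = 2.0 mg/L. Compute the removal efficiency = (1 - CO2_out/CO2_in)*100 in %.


CO2_out / CO2_in = 2.0 / 22.9 = 0.087336245
Fraction remaining = 0.087336245
efficiency = (1 - 0.087336245) * 100 = 91.2664 %

91.2664 %


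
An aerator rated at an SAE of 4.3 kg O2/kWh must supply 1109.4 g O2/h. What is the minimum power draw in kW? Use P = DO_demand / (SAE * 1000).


SAE in g O2/kWh = 4.3 * 1000 = 4300 g/kWh
P = DO_demand / SAE_g = 1109.4 / 4300 = 0.258 kW

0.258 kW


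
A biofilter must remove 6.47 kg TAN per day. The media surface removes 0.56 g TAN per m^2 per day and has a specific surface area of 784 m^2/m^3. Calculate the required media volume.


A = 6.47*1000 / 0.56 = 11553.571 m^2
V = 11553.571 / 784 = 14.7367

14.7367 m^3


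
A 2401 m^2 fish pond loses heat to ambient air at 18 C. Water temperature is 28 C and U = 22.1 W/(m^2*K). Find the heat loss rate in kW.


Temperature difference dT = 28 - 18 = 10 K
Heat loss (W) = U * A * dT = 22.1 * 2401 * 10 = 530621 W
Convert to kW: 530621 / 1000 = 530.621 kW

530.621 kW


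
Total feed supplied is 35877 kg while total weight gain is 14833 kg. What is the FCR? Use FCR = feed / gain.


FCR = feed consumed / weight gained
FCR = 35877 kg / 14833 kg = 2.41873

2.41873


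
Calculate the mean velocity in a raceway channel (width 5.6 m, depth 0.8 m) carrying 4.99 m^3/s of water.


Cross-sectional area = W * d = 5.6 * 0.8 = 4.48 m^2
Velocity = Q / A = 4.99 / 4.48 = 1.11384 m/s

1.11384 m/s


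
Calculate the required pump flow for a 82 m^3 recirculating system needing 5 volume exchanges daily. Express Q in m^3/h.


Daily recirculation volume = 82 m^3 * 5 = 410 m^3/day
Flow rate Q = daily volume / 24 h = 410 / 24 = 17.0833 m^3/h

17.0833 m^3/h


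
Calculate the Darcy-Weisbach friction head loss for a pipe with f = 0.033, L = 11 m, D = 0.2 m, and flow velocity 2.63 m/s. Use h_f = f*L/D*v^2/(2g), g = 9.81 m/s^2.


v^2 = 2.63^2 = 6.9169 m^2/s^2
L/D = 11/0.2 = 55
h_f = f*(L/D)*v^2/(2g) = 0.033 * 55 * 6.9169 / 19.62 = 0.639866 m

0.639866 m


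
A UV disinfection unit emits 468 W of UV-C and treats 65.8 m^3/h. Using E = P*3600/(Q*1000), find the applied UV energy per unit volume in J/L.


Energy delivered per hour = 468 W * 3600 s = 1684800 J/h
Volume treated per hour = 65.8 m^3/h * 1000 = 65800 L/h
dose = 1684800 / 65800 = 25.6049 J/L

25.6049 J/L


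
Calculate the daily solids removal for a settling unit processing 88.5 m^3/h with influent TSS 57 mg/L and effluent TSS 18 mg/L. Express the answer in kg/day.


Concentration drop: TSS_in - TSS_out = 57 - 18 = 39 mg/L
Hourly solids removed = Q * dTSS = 88.5 m^3/h * 39 mg/L = 3451.5 g/h  (m^3/h * mg/L = g/h)
Daily solids removed = 3451.5 * 24 = 82836 g/day
Convert g to kg: 82836 / 1000 = 82.836 kg/day

82.836 kg/day


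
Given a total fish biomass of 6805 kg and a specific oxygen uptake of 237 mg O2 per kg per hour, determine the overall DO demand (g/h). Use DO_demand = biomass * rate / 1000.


Total O2 consumption (mg/h) = 6805 kg * 237 mg/(kg*h) = 1612785 mg/h
Convert to g/h: 1612785 / 1000 = 1612.785 g/h

1612.785 g/h


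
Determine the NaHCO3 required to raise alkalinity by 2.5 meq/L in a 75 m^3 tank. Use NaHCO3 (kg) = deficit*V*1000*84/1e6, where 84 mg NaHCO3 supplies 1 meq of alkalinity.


Tank volume in L = 75 m^3 * 1000 = 75000 L
Total meq required = 2.5 meq/L * 75000 L = 187500 meq
NaHCO3 mass = 187500 meq * 84 mg/meq / 1e6 = 15.75 kg

15.75 kg


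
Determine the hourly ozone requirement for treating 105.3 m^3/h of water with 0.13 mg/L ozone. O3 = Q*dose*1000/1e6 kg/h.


O3 demand (mg/h) = Q * dose * 1000 = 105.3 * 0.13 * 1000 = 13689 mg/h
Convert mg to kg: 13689 / 1e6 = 0.013689 kg/h

0.013689 kg/h


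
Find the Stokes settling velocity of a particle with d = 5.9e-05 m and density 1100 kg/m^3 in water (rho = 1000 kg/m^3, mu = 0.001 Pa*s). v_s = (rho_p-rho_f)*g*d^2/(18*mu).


Density difference: rho_p - rho_f = 1100 - 1000 = 100 kg/m^3
d^2 = (5.9e-05)^2 = 3.481e-09 m^2
Numerator = (rho_p - rho_f) * g * d^2 = 100 * 9.81 * 3.481e-09 = 3.414861e-06
Denominator = 18 * mu = 18 * 0.001 = 0.018
v_s = 3.414861e-06 / 0.018 = 1.89714e-04 m/s
Check: Re = rho_f * v_s * d / mu = 1000 * 1.89714e-04 * 5.9e-05 / 0.001 = 0.0112 < 1, so Stokes' law applies.

1.89714e-04 m/s
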